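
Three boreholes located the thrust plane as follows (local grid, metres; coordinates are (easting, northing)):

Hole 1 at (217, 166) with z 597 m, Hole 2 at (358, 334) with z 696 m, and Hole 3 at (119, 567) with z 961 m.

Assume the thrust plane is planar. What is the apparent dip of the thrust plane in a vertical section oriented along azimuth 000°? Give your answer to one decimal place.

Two edge vectors: Hole 1→Hole 2 = (141, 168, 99), Hole 1→Hole 3 = (-98, 401, 364).
Normal n = (Hole 1→Hole 2) × (Hole 1→Hole 3) = (21453, -61026, 73005).
So ∂z/∂E = −n_x/n_z = −0.29386 and ∂z/∂N = −n_y/n_z = 0.83592.
Unit vector along 000° is (sin 0°, cos 0°) = (0.0000, 1.0000).
Slope in that direction = a·(0.0000) + b·(1.0000) = 0.83592.
Apparent dip = arctan|0.83592| = 39.9° (true dip is 41.5°, so apparent ≤ true as expected).

39.9°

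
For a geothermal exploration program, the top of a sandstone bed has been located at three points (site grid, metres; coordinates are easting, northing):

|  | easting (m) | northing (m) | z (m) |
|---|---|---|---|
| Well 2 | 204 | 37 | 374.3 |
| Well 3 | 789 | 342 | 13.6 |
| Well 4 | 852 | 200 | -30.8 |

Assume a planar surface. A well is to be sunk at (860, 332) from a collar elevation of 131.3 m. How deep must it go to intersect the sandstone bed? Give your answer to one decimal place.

Two edge vectors: Well 2→Well 3 = (585, 305, -360.7), Well 2→Well 4 = (648, 163, -405.1).
Normal n = (Well 2→Well 3) × (Well 2→Well 4) = (-64761.4, 3249.9, -102285).
So ∂z/∂easting = −n_x/n_z = −0.63315 and ∂z/∂northing = −n_y/n_z = 0.03177.
Intercept c from Well 2: 374.3 + 129.16 − 1.18 = 502.29.
At (860, 332): z_contact = −544.51 + 10.55 + 502.29 = -31.67 m.
Depth below ground = 131.3 − (-31.67) = 163.0 m.

163.0 m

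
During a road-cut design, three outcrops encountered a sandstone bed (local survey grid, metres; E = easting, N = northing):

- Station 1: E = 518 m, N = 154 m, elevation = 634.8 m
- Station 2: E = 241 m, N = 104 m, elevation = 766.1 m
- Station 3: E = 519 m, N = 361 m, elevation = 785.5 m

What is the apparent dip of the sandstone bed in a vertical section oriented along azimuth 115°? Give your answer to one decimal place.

Two edge vectors: Station 1→Station 2 = (-277, -50, 131.3), Station 1→Station 3 = (1, 207, 150.7).
Normal n = (Station 1→Station 2) × (Station 1→Station 3) = (-34714.1, 41875.2, -57289).
So ∂z/∂E = −n_x/n_z = −0.60595 and ∂z/∂N = −n_y/n_z = 0.73095.
Unit vector along 115° is (sin 115°, cos 115°) = (0.9063, -0.4226).
Slope in that direction = a·(0.9063) + b·(-0.4226) = −0.85809.
Apparent dip = arctan|0.85809| = 40.6° (true dip is 43.5°, so apparent ≤ true as expected).

40.6°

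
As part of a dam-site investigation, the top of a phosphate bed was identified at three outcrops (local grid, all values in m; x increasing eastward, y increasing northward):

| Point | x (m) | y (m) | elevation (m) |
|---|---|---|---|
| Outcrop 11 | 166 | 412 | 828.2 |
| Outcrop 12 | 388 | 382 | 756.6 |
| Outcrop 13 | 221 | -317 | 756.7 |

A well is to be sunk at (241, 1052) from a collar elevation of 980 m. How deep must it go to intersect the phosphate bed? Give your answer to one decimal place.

Let the plane be z = a·x + b·y + c.
Outcrop 12−Outcrop 11: 222a − 30b = −71.6;  Outcrop 13−Outcrop 11: 55a − 729b = −71.5.
Solving gives a = −0.312454, b = 0.074506.
Then c = 828.2 − a·166 − b·412 = 849.37.
At (241, 1052): z_contact = −75.30 + 78.38 + 849.37 = 852.45 m.
Depth below ground = 980 − 852.45 = 127.6 m.

127.6 m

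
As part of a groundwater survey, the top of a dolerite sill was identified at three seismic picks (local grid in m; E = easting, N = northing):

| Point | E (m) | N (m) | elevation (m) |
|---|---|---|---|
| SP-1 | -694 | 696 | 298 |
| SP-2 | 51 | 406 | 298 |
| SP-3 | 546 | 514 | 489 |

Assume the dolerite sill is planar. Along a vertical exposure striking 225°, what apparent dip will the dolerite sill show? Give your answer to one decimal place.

Let the plane be z = a·E + b·N + c.
SP-2−SP-1: 745a − 290b = 0;  SP-3−SP-1: 1240a − 182b = 191.
Solving gives a = 0.24727, b = 0.63522.
Unit vector along 225° is (sin 225°, cos 225°) = (-0.7071, -0.7071).
Slope in that direction = a·(-0.7071) + b·(-0.7071) = −0.62401.
Apparent dip = arctan|0.62401| = 32.0° (true dip is 34.3°, so apparent ≤ true as expected).

32.0°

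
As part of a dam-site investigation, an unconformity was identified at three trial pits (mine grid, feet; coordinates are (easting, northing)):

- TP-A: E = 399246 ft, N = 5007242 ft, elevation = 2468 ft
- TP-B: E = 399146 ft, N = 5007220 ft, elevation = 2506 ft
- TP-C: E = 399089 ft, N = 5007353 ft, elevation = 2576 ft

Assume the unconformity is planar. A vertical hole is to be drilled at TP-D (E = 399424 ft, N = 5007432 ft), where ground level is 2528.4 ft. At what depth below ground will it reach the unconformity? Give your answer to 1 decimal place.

77.9 ft

Let the plane be z = a·E + b·N + c.
TP-B−TP-A: −100a − 22b = 38;  TP-C−TP-A: −157a + 111b = 108.
Solving gives a = −0.453071321, b = 0.332142366.
Then c = 2468 − a·399246 − b·5007242 = −1479762.29.
At (399424, 5007432): z_contact = −180967.56 + 1663180.31 − 1479762.29 = 2450.46 ft.
Depth below ground = 2528.4 − 2450.46 = 77.9 ft.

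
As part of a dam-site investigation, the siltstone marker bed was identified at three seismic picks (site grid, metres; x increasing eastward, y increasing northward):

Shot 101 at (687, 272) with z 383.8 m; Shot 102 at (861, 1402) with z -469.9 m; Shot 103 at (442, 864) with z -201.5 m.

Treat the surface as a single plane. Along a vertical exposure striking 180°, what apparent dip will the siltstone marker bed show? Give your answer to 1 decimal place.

Two edge vectors: Shot 101→Shot 102 = (174, 1130, -853.7), Shot 101→Shot 103 = (-245, 592, -585.3).
Normal n = (Shot 101→Shot 102) × (Shot 101→Shot 103) = (-155998.6, 310998.7, 379858).
So ∂z/∂x = −n_x/n_z = 0.41068 and ∂z/∂y = −n_y/n_z = −0.81872.
Unit vector along 180° is (sin 180°, cos 180°) = (0.0000, -1.0000).
Slope in that direction = a·(0.0000) + b·(-1.0000) = 0.81872.
Apparent dip = arctan|0.81872| = 39.3° (true dip is 42.5°, so apparent ≤ true as expected).

39.3°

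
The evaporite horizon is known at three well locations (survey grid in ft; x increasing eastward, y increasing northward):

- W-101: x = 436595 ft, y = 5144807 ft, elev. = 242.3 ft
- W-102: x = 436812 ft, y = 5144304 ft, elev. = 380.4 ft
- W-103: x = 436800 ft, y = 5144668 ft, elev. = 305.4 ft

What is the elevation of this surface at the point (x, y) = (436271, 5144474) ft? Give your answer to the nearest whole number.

253 ft

Two edge vectors: W-101→W-102 = (217, -503, 138.1), W-101→W-103 = (205, -139, 63.1).
Normal n = (W-101→W-102) × (W-101→W-103) = (-12543.4, 14617.8, 72952).
So ∂z/∂x = −n_x/n_z = 0.17194045 and ∂z/∂y = −n_y/n_z = −0.20037559.
Intercept c from W-101: 242.3 − 75068.34 + 1030893.74 = 956067.69.
At (436271, 5144474): z = 75012.6 − 1030827.0 + 956067.69 = 253.3 ft.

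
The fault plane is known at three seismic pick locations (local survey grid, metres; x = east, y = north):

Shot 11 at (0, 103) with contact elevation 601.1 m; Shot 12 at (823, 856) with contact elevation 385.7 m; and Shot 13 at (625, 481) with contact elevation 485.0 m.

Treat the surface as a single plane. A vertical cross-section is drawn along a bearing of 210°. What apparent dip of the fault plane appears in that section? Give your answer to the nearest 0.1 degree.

13.0°

Two edge vectors: Shot 11→Shot 12 = (823, 753, -215.4), Shot 11→Shot 13 = (625, 378, -116.1).
Normal n = (Shot 11→Shot 12) × (Shot 11→Shot 13) = (-6002.1, -39074.7, -159531).
So ∂z/∂x = −n_x/n_z = −0.03762 and ∂z/∂y = −n_y/n_z = −0.24493.
Unit vector along 210° is (sin 210°, cos 210°) = (-0.5000, -0.8660).
Slope in that direction = a·(-0.5000) + b·(-0.8660) = 0.23093.
Apparent dip = arctan|0.23093| = 13.0° (true dip is 13.9°, so apparent ≤ true as expected).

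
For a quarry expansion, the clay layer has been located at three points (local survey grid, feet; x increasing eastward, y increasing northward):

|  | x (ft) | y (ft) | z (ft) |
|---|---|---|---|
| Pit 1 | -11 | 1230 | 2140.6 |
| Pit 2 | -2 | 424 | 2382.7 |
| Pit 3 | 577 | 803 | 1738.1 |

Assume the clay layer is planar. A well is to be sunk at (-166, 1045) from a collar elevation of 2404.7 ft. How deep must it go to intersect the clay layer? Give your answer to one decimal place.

65.6 ft

Two edge vectors: Pit 1→Pit 2 = (9, -806, 242.1), Pit 1→Pit 3 = (588, -427, -402.5).
Normal n = (Pit 1→Pit 2) × (Pit 1→Pit 3) = (427791.7, 145977.3, 470085).
So ∂z/∂x = −n_x/n_z = −0.910031 and ∂z/∂y = −n_y/n_z = −0.310534.
Intercept c from Pit 1: 2140.6 − 10.01 + 381.96 = 2512.55.
At (-166, 1045): z_contact = 151.07 − 324.51 + 2512.55 = 2339.10 ft.
Depth below ground = 2404.7 − 2339.10 = 65.6 ft.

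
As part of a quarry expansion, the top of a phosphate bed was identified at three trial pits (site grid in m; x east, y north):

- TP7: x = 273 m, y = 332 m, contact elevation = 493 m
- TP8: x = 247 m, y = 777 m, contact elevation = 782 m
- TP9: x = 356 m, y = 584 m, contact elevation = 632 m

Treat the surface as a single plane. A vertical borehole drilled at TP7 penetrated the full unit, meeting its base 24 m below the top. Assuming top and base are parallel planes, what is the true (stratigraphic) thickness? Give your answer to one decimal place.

Let the plane be z = a·x + b·y + c.
TP8−TP7: −26a + 445b = 289;  TP9−TP7: 83a + 252b = 139.
Solving gives a = −0.25233, b = 0.63470.
|∇z| = √(a²+b²) = 0.68301, so dip δ = arctan(0.68301) = 34.33°.
True thickness = vertical thickness × cos δ = 24 × cos 34.33° = 19.8 m.

19.8 m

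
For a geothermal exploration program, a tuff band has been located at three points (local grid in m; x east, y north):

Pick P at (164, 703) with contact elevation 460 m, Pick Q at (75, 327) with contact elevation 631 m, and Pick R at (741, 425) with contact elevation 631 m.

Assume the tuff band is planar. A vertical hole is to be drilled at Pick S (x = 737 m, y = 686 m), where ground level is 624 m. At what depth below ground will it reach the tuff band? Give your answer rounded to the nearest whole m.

Let the plane be z = a·x + b·y + c.
Pick Q−Pick P: −89a − 376b = 171;  Pick R−Pick P: 577a − 278b = 171.
Solving gives a = 0.06934, b = −0.47120.
Then c = 460 − a·164 − b·703 = 779.88.
At (737, 686): z_contact = 51.1 − 323.2 + 779.88 = 507.7 m.
Depth below ground = 624 − 507.7 = 116 m.

116 m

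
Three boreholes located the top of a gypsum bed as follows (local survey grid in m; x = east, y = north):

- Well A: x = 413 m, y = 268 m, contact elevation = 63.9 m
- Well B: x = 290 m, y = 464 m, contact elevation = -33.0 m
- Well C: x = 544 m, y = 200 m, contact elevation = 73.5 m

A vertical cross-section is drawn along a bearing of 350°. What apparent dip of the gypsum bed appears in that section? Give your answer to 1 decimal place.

Two edge vectors: Well A→Well B = (-123, 196, -96.9), Well A→Well C = (131, -68, 9.6).
Normal n = (Well A→Well B) × (Well A→Well C) = (-4707.6, -11513.1, -17312).
So ∂z/∂x = −n_x/n_z = −0.27193 and ∂z/∂y = −n_y/n_z = −0.66504.
Unit vector along 350° is (sin 350°, cos 350°) = (-0.1736, 0.9848).
Slope in that direction = a·(-0.1736) + b·(0.9848) = −0.60771.
Apparent dip = arctan|0.60771| = 31.3° (true dip is 35.7°, so apparent ≤ true as expected).

31.3°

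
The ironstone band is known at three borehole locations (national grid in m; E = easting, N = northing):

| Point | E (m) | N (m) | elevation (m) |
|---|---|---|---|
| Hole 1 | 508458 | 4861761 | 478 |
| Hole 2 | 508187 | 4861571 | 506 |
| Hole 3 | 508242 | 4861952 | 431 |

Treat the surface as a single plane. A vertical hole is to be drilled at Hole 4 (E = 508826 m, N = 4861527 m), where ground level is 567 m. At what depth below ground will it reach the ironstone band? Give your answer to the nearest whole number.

27 m

Let the plane be z = a·E + b·N + c.
Hole 2−Hole 1: −271a − 190b = 28;  Hole 3−Hole 1: −216a + 191b = −47.
Solving gives a = 0.03859872, b = −0.20242239.
Then c = 478 − a·508458 − b·4861761 = 964981.44.
At (508826, 4861527): z_contact = 19640.0 − 984081.9 + 964981.44 = 539.6 m.
Depth below ground = 567 − 539.6 = 27 m.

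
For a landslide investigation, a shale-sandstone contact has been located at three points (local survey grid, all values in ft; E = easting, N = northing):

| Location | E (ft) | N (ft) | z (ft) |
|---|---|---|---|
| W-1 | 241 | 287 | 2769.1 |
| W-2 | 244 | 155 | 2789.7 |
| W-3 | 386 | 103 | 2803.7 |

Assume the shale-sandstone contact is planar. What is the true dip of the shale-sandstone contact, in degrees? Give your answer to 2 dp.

9.13°

Two edge vectors: W-1→W-2 = (3, -132, 20.6), W-1→W-3 = (145, -184, 34.6).
Normal n = (W-1→W-2) × (W-1→W-3) = (-776.8, 2883.2, 18588).
So ∂z/∂E = −n_x/n_z = 0.04179 and ∂z/∂N = −n_y/n_z = −0.15511.
Gradient magnitude |∇z| = √(a² + b²) = √(0.00175 + 0.02406) = 0.16064.
True dip = arctan(0.16064) = 9.13°, dipping toward NNW (azimuth ≈ 345°).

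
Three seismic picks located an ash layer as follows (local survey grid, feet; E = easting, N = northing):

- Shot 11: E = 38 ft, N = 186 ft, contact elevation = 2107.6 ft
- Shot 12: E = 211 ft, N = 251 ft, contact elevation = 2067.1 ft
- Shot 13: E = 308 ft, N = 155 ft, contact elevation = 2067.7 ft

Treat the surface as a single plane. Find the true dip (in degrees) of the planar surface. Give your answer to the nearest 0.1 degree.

Two edge vectors: Shot 11→Shot 12 = (173, 65, -40.5), Shot 11→Shot 13 = (270, -31, -39.9).
Normal n = (Shot 11→Shot 12) × (Shot 11→Shot 13) = (-3849, -4032.3, -22913).
So ∂z/∂E = −n_x/n_z = −0.16798 and ∂z/∂N = −n_y/n_z = −0.17598.
Gradient magnitude |∇z| = √(a² + b²) = √(0.02822 + 0.03097) = 0.24329.
True dip = arctan(0.24329) = 13.7°, dipping toward NE (azimuth ≈ 044°).

13.7°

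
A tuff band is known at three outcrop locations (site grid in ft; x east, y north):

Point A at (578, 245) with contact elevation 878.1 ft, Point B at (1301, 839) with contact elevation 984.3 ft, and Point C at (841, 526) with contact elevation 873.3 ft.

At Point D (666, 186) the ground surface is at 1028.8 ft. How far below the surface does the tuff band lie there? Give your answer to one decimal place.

49.9 ft

Let the plane be z = a·x + b·y + c.
Point B−Point A: 723a + 594b = 106.2;  Point C−Point A: 263a + 281b = −4.8.
Solving gives a = 0.696479, b = −0.668946.
Then c = 878.1 − a·578 − b·245 = 639.43.
At (666, 186): z_contact = 463.85 − 124.42 + 639.43 = 978.86 ft.
Depth below ground = 1028.8 − 978.86 = 49.9 ft.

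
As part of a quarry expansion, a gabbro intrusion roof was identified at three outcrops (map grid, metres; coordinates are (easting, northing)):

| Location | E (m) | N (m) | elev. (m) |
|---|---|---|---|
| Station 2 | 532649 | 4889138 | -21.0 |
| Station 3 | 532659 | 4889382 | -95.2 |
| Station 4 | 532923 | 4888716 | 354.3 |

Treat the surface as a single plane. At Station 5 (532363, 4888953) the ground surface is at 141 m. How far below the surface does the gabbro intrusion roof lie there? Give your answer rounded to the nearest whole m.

Let the plane be z = a·E + b·N + c.
Station 3−Station 2: 10a + 244b = −74.2;  Station 4−Station 2: 274a − 422b = 375.3.
Solving gives a = 0.84783612, b = −0.33884574.
Then c = -21 − a·532649 − b·4889138 = 1205043.54.
At (532363, 4888953): z_contact = 451356.6 − 1656600.9 + 1205043.54 = -200.8 m.
Depth below ground = 141 − (-200.8) = 342 m.

342 m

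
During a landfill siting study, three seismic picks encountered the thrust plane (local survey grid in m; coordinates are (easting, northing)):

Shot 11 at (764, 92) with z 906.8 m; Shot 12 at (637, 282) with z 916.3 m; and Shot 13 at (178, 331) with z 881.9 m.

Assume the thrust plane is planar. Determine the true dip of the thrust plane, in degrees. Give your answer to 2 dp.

Two edge vectors: Shot 11→Shot 12 = (-127, 190, 9.5), Shot 11→Shot 13 = (-586, 239, -24.9).
Normal n = (Shot 11→Shot 12) × (Shot 11→Shot 13) = (-7001.5, -8729.3, 80987).
So ∂z/∂E = −n_x/n_z = 0.08645 and ∂z/∂N = −n_y/n_z = 0.10779.
Gradient magnitude |∇z| = √(a² + b²) = √(0.00747 + 0.01162) = 0.13817.
True dip = arctan(0.13817) = 7.87°, dipping toward SW (azimuth ≈ 219°).

7.87°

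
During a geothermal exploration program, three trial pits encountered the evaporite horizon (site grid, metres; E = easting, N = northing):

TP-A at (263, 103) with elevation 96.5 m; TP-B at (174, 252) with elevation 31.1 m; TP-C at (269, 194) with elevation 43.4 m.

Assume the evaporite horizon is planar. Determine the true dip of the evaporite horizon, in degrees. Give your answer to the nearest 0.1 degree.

Two edge vectors: TP-A→TP-B = (-89, 149, -65.4), TP-A→TP-C = (6, 91, -53.1).
Normal n = (TP-A→TP-B) × (TP-A→TP-C) = (-1960.5, -5118.3, -8993).
So ∂z/∂E = −n_x/n_z = −0.21800 and ∂z/∂N = −n_y/n_z = −0.56914.
Gradient magnitude |∇z| = √(a² + b²) = √(0.04753 + 0.32392) = 0.60947.
True dip = arctan(0.60947) = 31.4°, dipping toward NNE (azimuth ≈ 021°).

31.4°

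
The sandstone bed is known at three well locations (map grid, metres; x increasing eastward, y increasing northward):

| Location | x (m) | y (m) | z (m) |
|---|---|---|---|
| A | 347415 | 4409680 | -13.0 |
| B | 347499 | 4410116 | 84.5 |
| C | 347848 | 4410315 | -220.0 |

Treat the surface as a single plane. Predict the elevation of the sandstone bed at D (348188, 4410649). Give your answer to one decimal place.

Let the plane be z = a·x + b·y + c.
B−A: 84a + 436b = 97.5;  C−A: 433a + 635b = −207.
Solving gives a = −1.123416366, b = 0.440061869.
Then c = -13 − a·347415 − b·4409680 = −1550253.32.
At (348188, 4410649): z = −391160.1 + 1940958.4 − 1550253.32 = -455.0 m.

-455.0 m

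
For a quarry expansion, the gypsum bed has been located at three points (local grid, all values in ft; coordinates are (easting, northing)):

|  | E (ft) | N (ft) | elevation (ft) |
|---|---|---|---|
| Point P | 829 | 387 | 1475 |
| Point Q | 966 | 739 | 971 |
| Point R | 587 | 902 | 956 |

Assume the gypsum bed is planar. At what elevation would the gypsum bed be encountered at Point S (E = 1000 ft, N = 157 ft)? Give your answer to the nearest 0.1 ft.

Let the plane be z = a·E + b·N + c.
Point Q−Point P: 137a + 352b = −504;  Point R−Point P: −242a + 515b = −519.
Solving gives a = −0.493595, b = −1.239709.
Then c = 1475 − a·829 − b·387 = 2363.96.
At (1000, 157): z = −493.6 − 194.6 + 2363.96 = 1675.7 ft.

1675.7 ft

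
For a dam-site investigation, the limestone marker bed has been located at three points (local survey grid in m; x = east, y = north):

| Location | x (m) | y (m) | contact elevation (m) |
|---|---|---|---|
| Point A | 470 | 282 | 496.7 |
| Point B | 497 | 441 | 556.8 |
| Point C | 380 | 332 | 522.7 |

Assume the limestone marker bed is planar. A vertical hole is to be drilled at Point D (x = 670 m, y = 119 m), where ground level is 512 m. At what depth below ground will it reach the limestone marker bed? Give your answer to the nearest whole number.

93 m

Two edge vectors: Point A→Point B = (27, 159, 60.1), Point A→Point C = (-90, 50, 26).
Normal n = (Point A→Point B) × (Point A→Point C) = (1129, -6111, 15660).
So ∂z/∂x = −n_x/n_z = −0.07209 and ∂z/∂y = −n_y/n_z = 0.39023.
Intercept c from Point A: 496.7 + 33.88 − 110.04 = 420.54.
At (670, 119): z_contact = −48.3 + 46.4 + 420.54 = 418.7 m.
Depth below ground = 512 − 418.7 = 93 m.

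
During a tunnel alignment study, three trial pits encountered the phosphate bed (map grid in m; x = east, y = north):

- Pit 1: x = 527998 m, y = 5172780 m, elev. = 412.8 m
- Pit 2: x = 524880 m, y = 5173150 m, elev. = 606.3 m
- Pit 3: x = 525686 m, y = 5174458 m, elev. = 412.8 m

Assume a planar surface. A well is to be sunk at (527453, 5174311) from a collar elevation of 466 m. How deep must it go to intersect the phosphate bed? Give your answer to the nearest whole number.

169 m

Let the plane be z = a·x + b·y + c.
Pit 2−Pit 1: −3118a + 370b = 193.5;  Pit 3−Pit 1: −2312a + 1678b = 0.
Solving gives a = −0.07418902, b = −0.10221991.
Then c = 412.8 − a·527998 − b·5172780 = 568345.59.
At (527453, 5174311): z_contact = −39131.2 − 528917.6 + 568345.59 = 296.7 m.
Depth below ground = 466 − 296.7 = 169 m.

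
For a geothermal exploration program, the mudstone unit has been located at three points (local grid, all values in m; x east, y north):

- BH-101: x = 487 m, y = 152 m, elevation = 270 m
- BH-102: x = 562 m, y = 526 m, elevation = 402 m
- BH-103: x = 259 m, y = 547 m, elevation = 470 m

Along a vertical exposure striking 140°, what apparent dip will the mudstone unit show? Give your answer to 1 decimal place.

Let the plane be z = a·x + b·y + c.
BH-102−BH-101: 75a + 374b = 132;  BH-103−BH-101: −228a + 395b = 200.
Solving gives a = −0.19722, b = 0.39249.
Unit vector along 140° is (sin 140°, cos 140°) = (0.6428, -0.7660).
Slope in that direction = a·(0.6428) + b·(-0.7660) = −0.42744.
Apparent dip = arctan|0.42744| = 23.1° (true dip is 23.7°, so apparent ≤ true as expected).

23.1°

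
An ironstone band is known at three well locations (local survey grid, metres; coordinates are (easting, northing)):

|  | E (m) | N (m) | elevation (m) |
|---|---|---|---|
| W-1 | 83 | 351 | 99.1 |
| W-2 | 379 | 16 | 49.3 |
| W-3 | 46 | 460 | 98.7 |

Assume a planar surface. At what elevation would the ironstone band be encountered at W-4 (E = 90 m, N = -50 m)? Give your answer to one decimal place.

Let the plane be z = a·E + b·N + c.
W-2−W-1: 296a − 335b = −49.8;  W-3−W-1: −37a + 109b = −0.4.
Solving gives a = −0.27994, b = −0.09870.
Then c = 99.1 − a·83 − b·351 = 156.98.
At (90, -50): z = −25.2 + 4.9 + 156.98 = 136.7 m.

136.7 m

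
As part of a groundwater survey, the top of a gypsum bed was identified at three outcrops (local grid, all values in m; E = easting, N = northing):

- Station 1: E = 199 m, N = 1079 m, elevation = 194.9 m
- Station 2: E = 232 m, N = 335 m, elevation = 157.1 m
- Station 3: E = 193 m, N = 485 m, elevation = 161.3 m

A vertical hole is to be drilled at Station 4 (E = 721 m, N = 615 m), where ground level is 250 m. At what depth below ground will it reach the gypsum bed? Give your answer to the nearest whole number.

Two edge vectors: Station 1→Station 2 = (33, -744, -37.8), Station 1→Station 3 = (-6, -594, -33.6).
Normal n = (Station 1→Station 2) × (Station 1→Station 3) = (2545.2, 1335.6, -24066).
So ∂z/∂E = −n_x/n_z = 0.10576 and ∂z/∂N = −n_y/n_z = 0.05550.
Intercept c from Station 1: 194.9 − 21.05 − 59.88 = 113.97.
At (721, 615): z_contact = 76.3 + 34.1 + 113.97 = 224.4 m.
Depth below ground = 250 − 224.4 = 26 m.

26 m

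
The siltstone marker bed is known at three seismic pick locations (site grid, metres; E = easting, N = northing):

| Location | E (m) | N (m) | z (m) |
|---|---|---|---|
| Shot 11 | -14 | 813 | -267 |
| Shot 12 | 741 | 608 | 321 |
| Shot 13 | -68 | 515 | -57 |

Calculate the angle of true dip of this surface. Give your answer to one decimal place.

44.5°

Let the plane be z = a·E + b·N + c.
Shot 12−Shot 11: 755a − 205b = 588;  Shot 13−Shot 11: −54a − 298b = 210.
Solving gives a = 0.55992, b = −0.80616.
Gradient magnitude |∇z| = √(a² + b²) = √(0.31351 + 0.64989) = 0.98153.
True dip = arctan(0.98153) = 44.5°, dipping toward NW (azimuth ≈ 325°).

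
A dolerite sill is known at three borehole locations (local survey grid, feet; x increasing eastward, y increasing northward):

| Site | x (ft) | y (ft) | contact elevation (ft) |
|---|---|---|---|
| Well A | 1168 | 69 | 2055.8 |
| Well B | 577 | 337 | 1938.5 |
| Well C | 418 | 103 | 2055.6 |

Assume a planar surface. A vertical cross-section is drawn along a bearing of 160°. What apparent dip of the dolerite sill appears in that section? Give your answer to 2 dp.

24.18°

Let the plane be z = a·x + b·y + c.
Well B−Well A: −591a + 268b = −117.3;  Well C−Well A: −750a + 34b = −0.2.
Solving gives a = −0.02175, b = −0.48565.
Unit vector along 160° is (sin 160°, cos 160°) = (0.3420, -0.9397).
Slope in that direction = a·(0.3420) + b·(-0.9397) = 0.44892.
Apparent dip = arctan|0.44892| = 24.18° (true dip is 25.9°, so apparent ≤ true as expected).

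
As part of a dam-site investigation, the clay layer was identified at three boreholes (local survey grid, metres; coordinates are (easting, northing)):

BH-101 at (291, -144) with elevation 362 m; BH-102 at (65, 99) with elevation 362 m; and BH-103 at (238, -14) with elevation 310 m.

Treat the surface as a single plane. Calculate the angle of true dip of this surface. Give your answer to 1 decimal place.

Let the plane be z = a·E + b·N + c.
BH-102−BH-101: −226a + 243b = 0;  BH-103−BH-101: −53a + 130b = −52.
Solving gives a = −0.76577, b = −0.71220.
Gradient magnitude |∇z| = √(a² + b²) = √(0.58641 + 0.50723) = 1.04577.
True dip = arctan(1.04577) = 46.3°, dipping toward NE (azimuth ≈ 047°).

46.3°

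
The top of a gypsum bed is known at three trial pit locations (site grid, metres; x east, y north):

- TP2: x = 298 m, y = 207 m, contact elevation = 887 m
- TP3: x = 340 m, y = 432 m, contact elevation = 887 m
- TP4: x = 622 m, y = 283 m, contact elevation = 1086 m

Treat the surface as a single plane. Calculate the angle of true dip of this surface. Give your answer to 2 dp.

Two edge vectors: TP2→TP3 = (42, 225, 0), TP2→TP4 = (324, 76, 199).
Normal n = (TP2→TP3) × (TP2→TP4) = (44775, -8358, -69708).
So ∂z/∂x = −n_x/n_z = 0.64232 and ∂z/∂y = −n_y/n_z = −0.11990.
Gradient magnitude |∇z| = √(a² + b²) = √(0.41258 + 0.01438) = 0.65342.
True dip = arctan(0.65342) = 33.16°, dipping toward W (azimuth ≈ 281°).

33.16°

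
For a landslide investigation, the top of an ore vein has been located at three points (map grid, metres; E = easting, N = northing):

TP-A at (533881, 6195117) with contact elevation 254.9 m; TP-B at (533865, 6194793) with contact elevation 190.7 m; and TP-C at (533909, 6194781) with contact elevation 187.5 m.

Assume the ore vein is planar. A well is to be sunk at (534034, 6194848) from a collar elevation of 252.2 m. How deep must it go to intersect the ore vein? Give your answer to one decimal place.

53.7 m

Let the plane be z = a·E + b·N + c.
TP-B−TP-A: −16a − 324b = −64.2;  TP-C−TP-A: 28a − 336b = −67.4.
Solving gives a = −0.018438538, b = 0.199058693.
Then c = 254.9 − a·533881 − b·6195117 = −1223093.01.
At (534034, 6194848): z_contact = −9846.81 + 1233138.35 − 1223093.01 = 198.53 m.
Depth below ground = 252.2 − 198.53 = 53.7 m.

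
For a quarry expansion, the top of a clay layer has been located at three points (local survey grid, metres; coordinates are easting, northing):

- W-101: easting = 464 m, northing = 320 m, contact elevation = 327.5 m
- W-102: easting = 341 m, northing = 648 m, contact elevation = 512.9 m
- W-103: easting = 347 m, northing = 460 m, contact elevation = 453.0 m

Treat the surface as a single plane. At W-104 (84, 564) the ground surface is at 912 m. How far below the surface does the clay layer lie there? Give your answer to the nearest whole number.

239 m

Let the plane be z = a·easting + b·northing + c.
W-102−W-101: −123a + 328b = 185.4;  W-103−W-101: −117a + 140b = 125.5.
Solving gives a = −0.71885, b = 0.29567.
Then c = 327.5 − a·464 − b·320 = 566.43.
At (84, 564): z_contact = −60.4 + 166.8 + 566.43 = 672.8 m.
Depth below ground = 912 − 672.8 = 239 m.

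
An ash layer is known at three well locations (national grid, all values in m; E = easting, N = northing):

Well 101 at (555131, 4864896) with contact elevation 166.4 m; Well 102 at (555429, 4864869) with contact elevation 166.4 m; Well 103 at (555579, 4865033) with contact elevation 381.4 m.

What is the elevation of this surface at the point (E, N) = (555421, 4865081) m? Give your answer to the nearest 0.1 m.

Let the plane be z = a·E + b·N + c.
Well 102−Well 101: 298a − 27b = 0;  Well 103−Well 101: 448a + 137b = 215.
Solving gives a = 0.109689732, b = 1.210649635.
Then c = 166.4 − a·555131 − b·4864896 = −5950410.34.
At (555421, 4865081): z = 60924.0 + 5889908.5 − 5950410.34 = 422.2 m.

422.2 m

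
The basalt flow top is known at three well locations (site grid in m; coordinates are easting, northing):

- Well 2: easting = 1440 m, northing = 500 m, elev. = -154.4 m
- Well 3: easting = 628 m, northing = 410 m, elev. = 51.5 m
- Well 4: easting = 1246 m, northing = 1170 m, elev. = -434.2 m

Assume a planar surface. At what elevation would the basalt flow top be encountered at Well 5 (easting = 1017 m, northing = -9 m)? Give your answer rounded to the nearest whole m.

Two edge vectors: Well 2→Well 3 = (-812, -90, 205.9), Well 2→Well 4 = (-194, 670, -279.8).
Normal n = (Well 2→Well 3) × (Well 2→Well 4) = (-112771, -267142.2, -561500).
So ∂z/∂easting = −n_x/n_z = −0.20084 and ∂z/∂northing = −n_y/n_z = −0.47577.
Intercept c from Well 2: -154.4 + 289.21 + 237.88 = 372.69.
At (1017, -9): z = −204.3 + 4.3 + 372.69 = 172.7 m.

173 m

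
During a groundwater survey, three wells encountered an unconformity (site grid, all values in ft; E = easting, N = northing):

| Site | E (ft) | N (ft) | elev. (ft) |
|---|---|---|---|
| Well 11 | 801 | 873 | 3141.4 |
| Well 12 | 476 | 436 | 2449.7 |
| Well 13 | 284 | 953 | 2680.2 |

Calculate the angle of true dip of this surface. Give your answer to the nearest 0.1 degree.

52.7°

Let the plane be z = a·E + b·N + c.
Well 12−Well 11: −325a − 437b = −691.7;  Well 13−Well 11: −517a + 80b = −461.2.
Solving gives a = 1.01965, b = 0.82451.
Gradient magnitude |∇z| = √(a² + b²) = √(1.03969 + 0.67982) = 1.31130.
True dip = arctan(1.31130) = 52.7°, dipping toward SW (azimuth ≈ 231°).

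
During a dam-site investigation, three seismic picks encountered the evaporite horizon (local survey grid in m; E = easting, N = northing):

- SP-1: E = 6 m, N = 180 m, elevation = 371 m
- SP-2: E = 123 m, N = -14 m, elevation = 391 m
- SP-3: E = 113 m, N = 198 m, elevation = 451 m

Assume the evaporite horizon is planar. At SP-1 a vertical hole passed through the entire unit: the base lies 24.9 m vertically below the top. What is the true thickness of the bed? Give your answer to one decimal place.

19.8 m

Two edge vectors: SP-1→SP-2 = (117, -194, 20), SP-1→SP-3 = (107, 18, 80).
Normal n = (SP-1→SP-2) × (SP-1→SP-3) = (-15880, -7220, 22864).
So ∂z/∂E = −n_x/n_z = 0.69454 and ∂z/∂N = −n_y/n_z = 0.31578.
|∇z| = √(a²+b²) = 0.76296, so dip δ = arctan(0.76296) = 37.34°.
True thickness = vertical thickness × cos δ = 24.9 × cos 37.34° = 19.8 m.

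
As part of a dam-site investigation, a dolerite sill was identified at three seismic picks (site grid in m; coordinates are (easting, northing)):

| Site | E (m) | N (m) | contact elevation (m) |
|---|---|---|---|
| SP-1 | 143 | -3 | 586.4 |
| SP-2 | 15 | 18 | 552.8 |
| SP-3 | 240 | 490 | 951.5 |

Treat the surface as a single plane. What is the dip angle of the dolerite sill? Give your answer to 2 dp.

37.38°

Let the plane be z = a·E + b·N + c.
SP-2−SP-1: −128a + 21b = −33.6;  SP-3−SP-1: 97a + 493b = 365.1.
Solving gives a = 0.37199, b = 0.66738.
Gradient magnitude |∇z| = √(a² + b²) = √(0.13838 + 0.44539) = 0.76405.
True dip = arctan(0.76405) = 37.38°, dipping toward SSW (azimuth ≈ 209°).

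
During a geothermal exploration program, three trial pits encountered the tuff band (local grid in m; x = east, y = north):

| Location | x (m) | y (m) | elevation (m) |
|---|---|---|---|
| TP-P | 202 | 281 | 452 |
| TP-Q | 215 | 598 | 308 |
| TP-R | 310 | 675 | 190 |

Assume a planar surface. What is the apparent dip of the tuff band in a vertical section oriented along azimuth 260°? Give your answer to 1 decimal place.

43.9°

Two edge vectors: TP-P→TP-Q = (13, 317, -144), TP-P→TP-R = (108, 394, -262).
Normal n = (TP-P→TP-Q) × (TP-P→TP-R) = (-26318, -12146, -29114).
So ∂z/∂x = −n_x/n_z = −0.90396 and ∂z/∂y = −n_y/n_z = −0.41719.
Unit vector along 260° is (sin 260°, cos 260°) = (-0.9848, -0.1736).
Slope in that direction = a·(-0.9848) + b·(-0.1736) = 0.96267.
Apparent dip = arctan|0.96267| = 43.9° (true dip is 44.9°, so apparent ≤ true as expected).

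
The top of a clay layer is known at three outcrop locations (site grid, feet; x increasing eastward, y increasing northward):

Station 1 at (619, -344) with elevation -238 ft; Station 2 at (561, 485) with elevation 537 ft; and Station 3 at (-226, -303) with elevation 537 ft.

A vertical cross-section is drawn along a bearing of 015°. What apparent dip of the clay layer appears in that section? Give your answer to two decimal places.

31.69°

Let the plane be z = a·x + b·y + c.
Station 2−Station 1: −58a + 829b = 775;  Station 3−Station 1: −845a + 41b = 775.
Solving gives a = −0.87477, b = 0.87366.
Unit vector along 015° is (sin 15°, cos 15°) = (0.2588, 0.9659).
Slope in that direction = a·(0.2588) + b·(0.9659) = 0.61748.
Apparent dip = arctan|0.61748| = 31.69° (true dip is 51.0°, so apparent ≤ true as expected).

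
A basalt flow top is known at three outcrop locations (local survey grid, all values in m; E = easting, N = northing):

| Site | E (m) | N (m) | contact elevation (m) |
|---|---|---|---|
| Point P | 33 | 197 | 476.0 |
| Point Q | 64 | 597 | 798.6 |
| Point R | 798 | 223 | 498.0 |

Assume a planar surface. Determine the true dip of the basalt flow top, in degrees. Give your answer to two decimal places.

Two edge vectors: Point P→Point Q = (31, 400, 322.6), Point P→Point R = (765, 26, 22).
Normal n = (Point P→Point Q) × (Point P→Point R) = (412.4, 246107, -305194).
So ∂z/∂E = −n_x/n_z = 0.00135 and ∂z/∂N = −n_y/n_z = 0.80640.
Gradient magnitude |∇z| = √(a² + b²) = √(0.00000 + 0.65027) = 0.80640.
True dip = arctan(0.80640) = 38.88°, dipping toward S (azimuth ≈ 180°).

38.88°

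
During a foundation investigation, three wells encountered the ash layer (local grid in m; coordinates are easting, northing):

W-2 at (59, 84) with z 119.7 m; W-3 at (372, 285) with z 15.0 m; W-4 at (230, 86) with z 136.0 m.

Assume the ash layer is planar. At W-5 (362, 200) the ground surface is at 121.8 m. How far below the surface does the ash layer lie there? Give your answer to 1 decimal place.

49.9 m

Two edge vectors: W-2→W-3 = (313, 201, -104.7), W-2→W-4 = (171, 2, 16.3).
Normal n = (W-2→W-3) × (W-2→W-4) = (3485.7, -23005.6, -33745).
So ∂z/∂easting = −n_x/n_z = 0.10330 and ∂z/∂northing = −n_y/n_z = −0.68175.
Intercept c from W-2: 119.7 − 6.09 + 57.27 = 170.87.
At (362, 200): z_contact = 37.39 − 136.35 + 170.87 = 71.92 m.
Depth below ground = 121.8 − 71.92 = 49.9 m.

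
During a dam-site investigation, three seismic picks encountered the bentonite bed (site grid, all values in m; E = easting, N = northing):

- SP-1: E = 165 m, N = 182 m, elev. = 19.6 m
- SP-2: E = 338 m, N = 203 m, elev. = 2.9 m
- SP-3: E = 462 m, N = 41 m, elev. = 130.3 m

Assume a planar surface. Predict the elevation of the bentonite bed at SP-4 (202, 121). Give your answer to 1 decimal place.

Let the plane be z = a·E + b·N + c.
SP-2−SP-1: 173a + 21b = −16.7;  SP-3−SP-1: 297a − 141b = 110.7.
Solving gives a = −0.00098, b = −0.78717.
Then c = 19.6 − a·165 − b·182 = 163.03.
At (202, 121): z = −0.2 − 95.2 + 163.03 = 67.6 m.

67.6 m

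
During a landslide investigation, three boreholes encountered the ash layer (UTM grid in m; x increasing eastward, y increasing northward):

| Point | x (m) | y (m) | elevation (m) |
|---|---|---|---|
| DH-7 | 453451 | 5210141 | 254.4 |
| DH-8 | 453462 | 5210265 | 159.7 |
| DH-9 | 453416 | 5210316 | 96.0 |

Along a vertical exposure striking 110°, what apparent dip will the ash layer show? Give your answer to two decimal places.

36.37°

Let the plane be z = a·x + b·y + c.
DH-8−DH-7: 11a + 124b = −94.7;  DH-9−DH-7: −35a + 175b = −158.4.
Solving gives a = 0.48988, b = −0.80717.
Unit vector along 110° is (sin 110°, cos 110°) = (0.9397, -0.3420).
Slope in that direction = a·(0.9397) + b·(-0.3420) = 0.73640.
Apparent dip = arctan|0.73640| = 36.37° (true dip is 43.4°, so apparent ≤ true as expected).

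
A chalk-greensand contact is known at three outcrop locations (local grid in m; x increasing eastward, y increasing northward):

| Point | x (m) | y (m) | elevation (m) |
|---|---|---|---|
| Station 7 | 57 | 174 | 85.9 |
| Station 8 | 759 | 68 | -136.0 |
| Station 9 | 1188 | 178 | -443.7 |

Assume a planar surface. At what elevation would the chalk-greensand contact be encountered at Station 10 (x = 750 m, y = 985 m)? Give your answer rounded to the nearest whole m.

Two edge vectors: Station 7→Station 8 = (702, -106, -221.9), Station 7→Station 9 = (1131, 4, -529.6).
Normal n = (Station 7→Station 8) × (Station 7→Station 9) = (57025.2, 120810.3, 122694).
So ∂z/∂x = −n_x/n_z = −0.46478 and ∂z/∂y = −n_y/n_z = −0.98465.
Intercept c from Station 7: 85.9 + 26.49 + 171.33 = 283.72.
At (750, 985): z = −348.6 − 969.9 + 283.72 = -1034.7 m.

-1035 m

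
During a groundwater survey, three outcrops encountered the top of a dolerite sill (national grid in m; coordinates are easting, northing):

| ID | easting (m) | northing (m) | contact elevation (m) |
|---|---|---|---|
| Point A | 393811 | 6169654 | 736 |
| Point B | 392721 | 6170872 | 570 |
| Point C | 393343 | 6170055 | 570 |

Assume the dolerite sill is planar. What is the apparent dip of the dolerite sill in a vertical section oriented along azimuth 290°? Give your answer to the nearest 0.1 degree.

34.7°

Two edge vectors: Point A→Point B = (-1090, 1218, -166), Point A→Point C = (-468, 401, -166).
Normal n = (Point A→Point B) × (Point A→Point C) = (-135622, -103252, 132934).
So ∂z/∂easting = −n_x/n_z = 1.02022 and ∂z/∂northing = −n_y/n_z = 0.77672.
Unit vector along 290° is (sin 290°, cos 290°) = (-0.9397, 0.3420).
Slope in that direction = a·(-0.9397) + b·(0.3420) = −0.69304.
Apparent dip = arctan|0.69304| = 34.7° (true dip is 52.0°, so apparent ≤ true as expected).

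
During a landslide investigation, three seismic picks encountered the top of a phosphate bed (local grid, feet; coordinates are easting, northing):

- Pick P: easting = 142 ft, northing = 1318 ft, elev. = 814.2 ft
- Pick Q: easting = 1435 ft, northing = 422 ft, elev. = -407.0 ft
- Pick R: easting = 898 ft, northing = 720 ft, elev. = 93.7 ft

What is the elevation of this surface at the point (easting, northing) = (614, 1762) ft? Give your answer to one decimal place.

435.8 ft

Two edge vectors: Pick P→Pick Q = (1293, -896, -1221.2), Pick P→Pick R = (756, -598, -720.5).
Normal n = (Pick P→Pick Q) × (Pick P→Pick R) = (-84709.6, 8379.3, -95838).
So ∂z/∂easting = −n_x/n_z = −0.883883 and ∂z/∂northing = −n_y/n_z = 0.087432.
Intercept c from Pick P: 814.2 + 125.51 − 115.24 = 824.48.
At (614, 1762): z = −542.7 + 154.1 + 824.48 = 435.8 ft.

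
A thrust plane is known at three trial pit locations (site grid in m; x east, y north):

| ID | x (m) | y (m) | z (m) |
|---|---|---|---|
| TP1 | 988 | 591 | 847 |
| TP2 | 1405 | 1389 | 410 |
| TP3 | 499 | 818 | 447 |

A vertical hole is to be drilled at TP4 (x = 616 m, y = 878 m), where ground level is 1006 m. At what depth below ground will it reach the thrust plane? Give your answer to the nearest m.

553 m

Let the plane be z = a·x + b·y + c.
TP2−TP1: 417a + 798b = −437;  TP3−TP1: −489a + 227b = −400.
Solving gives a = 0.45372, b = −0.78471.
Then c = 847 − a·988 − b·591 = 862.49.
At (616, 878): z_contact = 279.5 − 689.0 + 862.49 = 453.0 m.
Depth below ground = 1006 − 453.0 = 553 m.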